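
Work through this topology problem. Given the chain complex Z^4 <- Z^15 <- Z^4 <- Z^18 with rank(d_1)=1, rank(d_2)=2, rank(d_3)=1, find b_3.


rank H_k = rank(ker d_k) - rank(im d_{k+1}).
rank(ker d_3) = rank(C_3) - rank(d_3) = 18 - 1 = 17.
rank(im d_{3+1}) = 0.
rank H_3 = 17 - 0 = 17

17


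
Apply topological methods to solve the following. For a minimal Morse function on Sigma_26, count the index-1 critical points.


A perfect Morse function has m_k = b_k.
For Sigma_26: b_0=1, b_1=2g=52, b_2=1.
Saddles m_1 = 2g = 52

52


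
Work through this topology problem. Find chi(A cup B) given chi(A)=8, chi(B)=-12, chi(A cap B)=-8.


chi(A cup B) = chi(A) + chi(B) - chi(A cap B)
= 8 + (-12) - (-8)
= 4

4


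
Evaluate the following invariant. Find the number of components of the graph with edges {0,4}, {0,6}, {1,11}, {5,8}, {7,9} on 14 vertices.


Run DFS/union-find over 14 vertices.
V = 14, E = 5.
Number of components = 9

9


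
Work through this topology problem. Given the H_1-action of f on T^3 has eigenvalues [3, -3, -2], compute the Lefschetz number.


For a torus self-map: L(f) = det(I - A) where A acts on H_1.
L(f) = (1-3) * (1--3) * (1--2) = -2 * 4 * 3 = -24

-24


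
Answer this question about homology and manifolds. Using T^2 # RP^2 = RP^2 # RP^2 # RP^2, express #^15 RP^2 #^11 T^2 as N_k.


Since a >= 1, the sum is non-orientable; each T^2 can be replaced by RP^2 # RP^2 (since T^2#RP^2 = 3RP^2).
Total crosscaps k = 15 + 2*11 = 37.
Check via chi: chi = 15*1 + 11*0 - (15+11-1)*2 = -35 = 2 - k = -35. Consistent.

37


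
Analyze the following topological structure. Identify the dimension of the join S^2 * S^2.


Join of spheres: S^m * S^n = S^{m+n+1}.
dim = 2 + 2 + 1 = 5

5


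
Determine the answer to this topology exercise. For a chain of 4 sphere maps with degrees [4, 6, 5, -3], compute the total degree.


Degree is multiplicative: deg(composition) = product of degrees.
= (4) * (6) * (5) * (-3) = -360

-360


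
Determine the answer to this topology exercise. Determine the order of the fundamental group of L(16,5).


pi_1(L(p,q)) = Z/pZ for any q coprime to p.
|pi_1(L(16,5))| = 16

16


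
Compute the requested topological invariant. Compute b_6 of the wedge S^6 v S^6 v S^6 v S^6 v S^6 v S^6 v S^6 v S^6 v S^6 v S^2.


For a wedge of spheres, H_k (k>0) is free on one generator per sphere of dimension k.
Spheres of dimension 6: count = 9.
b_6 = 9

9


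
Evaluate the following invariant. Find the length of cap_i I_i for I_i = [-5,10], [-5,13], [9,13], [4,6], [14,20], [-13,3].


Intersection = [max(a_i), min(b_i)] = [14, 3].
Since 14 > 3, the intersection is empty.
Length = 0

0


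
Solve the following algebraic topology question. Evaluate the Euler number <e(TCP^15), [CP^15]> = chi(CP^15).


For any closed oriented manifold, <e(TM),[M]> = chi(M).
chi(CP^15) = 15+1 = 16

16


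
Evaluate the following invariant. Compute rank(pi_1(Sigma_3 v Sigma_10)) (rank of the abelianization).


For a wedge: H_1(A v B) = H_1(A) + H_1(B).
b_1(Sigma_3) = 6, b_1(Sigma_10) = 20.
b_1 = 6 + 20 = 26

26


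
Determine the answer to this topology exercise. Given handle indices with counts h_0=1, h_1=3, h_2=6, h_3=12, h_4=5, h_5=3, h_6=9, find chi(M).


Handles of index k contribute (-1)^k to chi (same as CW cells).
chi = (1) + (-3) + (6) + (-12) + (5) + (-3) + (9) = 3

3


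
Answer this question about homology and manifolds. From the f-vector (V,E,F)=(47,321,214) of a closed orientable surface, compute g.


chi = V - E + F = 47 - 321 + 214 = -60
For orientable closed surface: chi = 2 - 2g, so g = (2 - chi)/2.
g = (2 - (-60)) / 2 = 62 / 2 = 31

31


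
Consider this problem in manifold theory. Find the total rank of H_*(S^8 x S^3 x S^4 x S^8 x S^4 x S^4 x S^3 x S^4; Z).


Total Betti number is multiplicative under products.
Each S^d (d>=1) has total Betti number 2.
There are 8 sphere factors.
Total = 2^8 = 256

256


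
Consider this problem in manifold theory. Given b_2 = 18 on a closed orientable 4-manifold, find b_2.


Poincare duality for closed orientable n-manifolds: b_k = b_{n-k}.
Here n = 4, so b_2 = b_2 = 18

18


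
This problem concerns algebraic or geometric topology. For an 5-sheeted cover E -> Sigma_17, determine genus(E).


For an n-sheeted cover: chi(E) = n * chi(B).
chi(Sigma_17) = 2 - 2*17 = -32.
chi(E) = 5 * (-32) = -160.
genus(E) = (2 - chi(E))/2 = (2 - (-160))/2 = 162/2 = 81

81


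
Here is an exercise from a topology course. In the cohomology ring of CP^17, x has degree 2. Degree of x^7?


|x| = 2 in H^*(CP^n).
|x^7| = 7 * |x| = 7 * 2 = 14

14


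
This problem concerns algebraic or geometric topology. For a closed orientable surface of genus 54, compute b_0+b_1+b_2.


For Sigma_54: b_0 = 1, b_1 = 2g = 108, b_2 = 1.
Total = 1 + 108 + 1 = 110

110


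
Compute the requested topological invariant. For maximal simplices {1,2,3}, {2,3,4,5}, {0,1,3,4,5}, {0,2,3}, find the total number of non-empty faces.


Each maximal simplex on m vertices has 2^m - 1 nonempty faces.
Take the union (dedupe shared faces).
Total distinct faces = 43

43


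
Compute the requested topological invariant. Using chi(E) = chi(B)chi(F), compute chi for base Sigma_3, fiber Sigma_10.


For a fiber bundle F -> E -> B (with CW structure): chi(E) = chi(B) * chi(F).
chi(Sigma_3) = -4, chi(Sigma_10) = -18.
chi(E) = (-4) * (-18) = 72

72


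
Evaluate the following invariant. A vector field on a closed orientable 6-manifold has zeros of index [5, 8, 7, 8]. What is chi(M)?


Poincare-Hopf: chi(M) = sum of indices of zeros.
chi = (5) + (8) + (7) + (8) = 28

28


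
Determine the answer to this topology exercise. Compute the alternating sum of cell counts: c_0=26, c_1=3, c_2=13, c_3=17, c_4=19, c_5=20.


chi = sum_k (-1)^k c_k.
= (-1)^0*26 + (-1)^1*3 + (-1)^2*13 + (-1)^3*17 + (-1)^4*19 + (-1)^5*20
= (26) + (-3) + (13) + (-17) + (19) + (-20)
= 18

18


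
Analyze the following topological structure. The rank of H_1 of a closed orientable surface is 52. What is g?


For a closed orientable surface: b_1 = 2g.
52 = 2g
g = 52 / 2 = 26

26


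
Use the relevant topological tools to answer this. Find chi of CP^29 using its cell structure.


CP^29 has one cell in each even dimension 0, 2, ..., 2*29 (29+1 cells total).
All cells are even-dimensional, so chi = number of cells.
chi = 29 + 1 = 30

30


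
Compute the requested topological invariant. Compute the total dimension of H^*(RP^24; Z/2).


H^k(RP^24; Z/2) = Z/2 for each 0 <= k <= 24.
Total dimension = 24 + 1 = 25

25


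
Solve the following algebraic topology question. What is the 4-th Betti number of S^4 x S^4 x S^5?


Each S^d has Poincare polynomial 1 + t^d.
The product S^4 x S^4 x S^5 has Poincare polynomial prod(1+t^d_i).
Expanding: b_0=1, b_4=2, b_5=1, b_8=1, b_9=2, b_13=1.
b_4 = 2

2


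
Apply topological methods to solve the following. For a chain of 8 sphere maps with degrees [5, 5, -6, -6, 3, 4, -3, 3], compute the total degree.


Degree is multiplicative: deg(composition) = product of degrees.
= (5) * (5) * (-6) * (-6) * (3) * (4) * (-3) * (3) = -97200

-97200


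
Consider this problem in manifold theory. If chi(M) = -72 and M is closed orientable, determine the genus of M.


chi = 2 - 2g for closed orientable surfaces.
-72 = 2 - 2g
2g = 2 - (-72) = 74
g = 37

37


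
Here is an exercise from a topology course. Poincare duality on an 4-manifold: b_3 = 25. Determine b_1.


Poincare duality for closed orientable n-manifolds: b_k = b_{n-k}.
Here n = 4, so b_1 = b_3 = 25

25


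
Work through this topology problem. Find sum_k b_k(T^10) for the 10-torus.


b_k(T^10) = C(10,k), so the sum over k is sum_k C(10,k) = 2^10.
Total = 2^10 = 1024

1024


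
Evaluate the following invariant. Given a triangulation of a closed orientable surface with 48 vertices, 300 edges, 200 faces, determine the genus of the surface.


chi = V - E + F = 48 - 300 + 200 = -52
For orientable closed surface: chi = 2 - 2g, so g = (2 - chi)/2.
g = (2 - (-52)) / 2 = 54 / 2 = 27

27


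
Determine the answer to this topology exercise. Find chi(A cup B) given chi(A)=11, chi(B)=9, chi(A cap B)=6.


chi(A cup B) = chi(A) + chi(B) - chi(A cap B)
= 11 + (9) - (6)
= 14

14


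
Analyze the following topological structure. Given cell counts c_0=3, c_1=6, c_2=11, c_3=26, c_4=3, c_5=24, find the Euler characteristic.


chi = sum_k (-1)^k c_k.
= (-1)^0*3 + (-1)^1*6 + (-1)^2*11 + (-1)^3*26 + (-1)^4*3 + (-1)^5*24
= (3) + (-6) + (11) + (-26) + (3) + (-24)
= -39

-39


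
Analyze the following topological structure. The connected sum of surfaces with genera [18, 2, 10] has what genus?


Genus is additive under connected sum of orientable surfaces.
g = 18 + 2 + 10 = 30

30


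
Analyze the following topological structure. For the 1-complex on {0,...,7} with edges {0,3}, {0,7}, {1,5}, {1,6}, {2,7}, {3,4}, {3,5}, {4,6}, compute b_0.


Run DFS/union-find over 8 vertices.
V = 8, E = 8.
Number of components = 1

1


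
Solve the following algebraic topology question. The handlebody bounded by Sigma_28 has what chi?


A genus-g handlebody deformation retracts to a wedge of g circles.
chi(vee_g S^1) = 1 - g.
chi(H_28) = 1 - 28 = -27

-27


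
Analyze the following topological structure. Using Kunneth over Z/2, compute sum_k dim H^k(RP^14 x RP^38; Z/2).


dim H^*(RP^n; Z/2) = n+1 (one Z/2 in each degree 0..n).
Total Betti number is multiplicative.
Total = (14+1) * (38+1) = 15 * 39 = 585

585


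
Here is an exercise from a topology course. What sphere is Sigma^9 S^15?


Each suspension raises dimension by 1: Sigma S^n = S^{n+1}.
Sigma^9 S^15 = S^{15+9} = S^24

24


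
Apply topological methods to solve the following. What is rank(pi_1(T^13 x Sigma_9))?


pi_1(A x B) = pi_1(A) x pi_1(B); rank of abelianization = b_1.
b_1(T^13) = 13, b_1(Sigma_9) = 2*9 = 18.
b_1(product) = 13 + 18 = 31

31


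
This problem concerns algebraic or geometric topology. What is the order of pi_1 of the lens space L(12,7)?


pi_1(L(p,q)) = Z/pZ for any q coprime to p.
|pi_1(L(12,7))| = 12

12


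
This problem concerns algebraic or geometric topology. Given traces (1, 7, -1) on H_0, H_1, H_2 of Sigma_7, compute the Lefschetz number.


L(f) = tr(f_0*) - tr(f_1*) + tr(f_2*).
= 1 - (7) + (-1)
= -7

-7


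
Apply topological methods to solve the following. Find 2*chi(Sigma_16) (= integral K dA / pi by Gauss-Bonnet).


Gauss-Bonnet: integral K dA = 2*pi*chi(M).
chi(Sigma_16) = 2 - 2*16 = -30.
(integral K dA)/pi = 2*chi = 2*(-30) = -60

-60


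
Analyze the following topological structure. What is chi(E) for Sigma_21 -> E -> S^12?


chi(S^12) = 2 (n even), chi(Sigma_21) = 2 - 2*21 = -40.
chi(E) = 2 * (-40) = -80

-80


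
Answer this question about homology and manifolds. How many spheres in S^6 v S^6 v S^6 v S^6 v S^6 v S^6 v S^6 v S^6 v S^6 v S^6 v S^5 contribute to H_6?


For a wedge of spheres, H_k (k>0) is free on one generator per sphere of dimension k.
Spheres of dimension 6: count = 10.
b_6 = 10

10


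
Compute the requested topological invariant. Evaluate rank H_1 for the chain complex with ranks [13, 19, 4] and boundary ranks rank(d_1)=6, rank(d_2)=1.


rank H_k = rank(ker d_k) - rank(im d_{k+1}).
rank(ker d_1) = rank(C_1) - rank(d_1) = 19 - 6 = 13.
rank(im d_{1+1}) = 1.
rank H_1 = 13 - 1 = 12

12


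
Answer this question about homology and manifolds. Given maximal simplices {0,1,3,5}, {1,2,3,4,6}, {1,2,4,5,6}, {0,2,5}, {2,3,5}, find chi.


Enumerate all faces; f-vector: f_0=7, f_1=19, f_2=22, f_3=10, f_4=2.
chi = sum (-1)^k f_k = 2

2


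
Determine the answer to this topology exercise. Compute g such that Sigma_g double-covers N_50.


chi(N_50) = 2 - 50 = -48.
Double cover: chi(Sigma_g) = 2 * chi(N_50) = 2*(-48) = -96.
2 - 2g = -96, so g = (2 - (-96))/2 = 98/2 = 49

49


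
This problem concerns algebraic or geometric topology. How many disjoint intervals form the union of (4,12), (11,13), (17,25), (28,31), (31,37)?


Sort and merge overlapping open intervals.
Merged: (4,13), (17,25), (28,31), (31,37).
Number of components = 4

4


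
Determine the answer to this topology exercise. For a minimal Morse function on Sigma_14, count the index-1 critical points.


A perfect Morse function has m_k = b_k.
For Sigma_14: b_0=1, b_1=2g=28, b_2=1.
Saddles m_1 = 2g = 28

28


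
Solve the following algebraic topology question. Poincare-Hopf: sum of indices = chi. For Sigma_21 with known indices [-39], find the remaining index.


Poincare-Hopf: sum of indices = chi(M).
chi(Sigma_21) = 2 - 2*21 = -40.
Sum of known indices = -39.
x = chi - (sum known) = -40 - (-39) = -1

-1


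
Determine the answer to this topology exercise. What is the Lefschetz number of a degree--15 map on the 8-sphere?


On S^8: L(f) = tr(f_0*) + (-1)^8 tr(f_8*) = 1 + (-1)^8 * deg(f).
L(f) = 1 + (-1)^8 * -15 = 1 + -15 = -14

-14


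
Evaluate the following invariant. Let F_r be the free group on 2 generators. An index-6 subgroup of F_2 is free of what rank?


Nielsen-Schreier: an index-n subgroup of F_r is free of rank 1 + n(r-1).
Equivalently: chi(cover) = n*chi(base); chi(vee_r S^1) = 1 - 2 = -1.
chi(E) = 6*(-1) = -6; rank = 1 - chi(E) = 1 - (-6) = 7.
rank = 1 + 6*(2-1) = 1 + 6 = 7

7


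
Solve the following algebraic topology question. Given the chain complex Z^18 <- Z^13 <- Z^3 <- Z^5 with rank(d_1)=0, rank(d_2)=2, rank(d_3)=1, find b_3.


rank H_k = rank(ker d_k) - rank(im d_{k+1}).
rank(ker d_3) = rank(C_3) - rank(d_3) = 5 - 1 = 4.
rank(im d_{3+1}) = 0.
rank H_3 = 4 - 0 = 4

4


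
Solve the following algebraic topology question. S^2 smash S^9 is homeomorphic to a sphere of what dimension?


S^m ^ S^n = S^{m+n}.
k = 2 + 9 = 11

11


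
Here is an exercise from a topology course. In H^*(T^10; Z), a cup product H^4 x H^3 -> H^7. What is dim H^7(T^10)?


Cup product: H^p x H^q -> H^{p+q}; here p+q = 4+3 = 7.
rank H^k(T^n) = C(n,k).
C(10,7) = 120

120


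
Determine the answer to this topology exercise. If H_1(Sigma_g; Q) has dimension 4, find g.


For a closed orientable surface: b_1 = 2g.
4 = 2g
g = 4 / 2 = 2

2


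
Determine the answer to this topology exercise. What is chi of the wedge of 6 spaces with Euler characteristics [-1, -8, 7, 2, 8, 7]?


chi(A v B) = chi(A) + chi(B) - 1 (one point identified).
For 6 spaces: chi = (sum chi_i) - (6 - 1).
sum = 15; chi = 15 - 5 = 10

10


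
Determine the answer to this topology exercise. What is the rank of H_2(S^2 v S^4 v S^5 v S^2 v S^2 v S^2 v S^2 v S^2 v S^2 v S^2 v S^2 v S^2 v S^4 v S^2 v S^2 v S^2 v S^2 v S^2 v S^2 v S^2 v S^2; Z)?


For a wedge of spheres, H_k (k>0) is free on one generator per sphere of dimension k.
Spheres of dimension 2: count = 18.
b_2 = 18

18


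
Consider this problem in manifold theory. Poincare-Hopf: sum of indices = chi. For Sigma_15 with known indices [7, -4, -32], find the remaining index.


Poincare-Hopf: sum of indices = chi(M).
chi(Sigma_15) = 2 - 2*15 = -28.
Sum of known indices = -29.
x = chi - (sum known) = -28 - (-29) = 1

1


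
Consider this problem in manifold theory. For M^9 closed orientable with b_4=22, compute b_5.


Poincare duality for closed orientable n-manifolds: b_k = b_{n-k}.
Here n = 9, so b_5 = b_4 = 22

22


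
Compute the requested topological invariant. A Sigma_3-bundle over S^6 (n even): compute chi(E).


chi(S^6) = 2 (n even), chi(Sigma_3) = 2 - 2*3 = -4.
chi(E) = 2 * (-4) = -8

-8


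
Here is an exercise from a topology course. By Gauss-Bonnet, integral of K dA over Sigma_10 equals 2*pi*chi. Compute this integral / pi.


Gauss-Bonnet: integral K dA = 2*pi*chi(M).
chi(Sigma_10) = 2 - 2*10 = -18.
(integral K dA)/pi = 2*chi = 2*(-18) = -36

-36


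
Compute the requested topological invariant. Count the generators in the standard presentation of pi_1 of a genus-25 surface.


Standard presentation: pi_1(Sigma_g) = <a_1,b_1,...,a_g,b_g | [a_1,b_1]...[a_g,b_g] = 1>.
Number of generators = 2g = 2*25 = 50

50


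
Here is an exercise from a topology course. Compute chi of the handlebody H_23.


A genus-g handlebody deformation retracts to a wedge of g circles.
chi(vee_g S^1) = 1 - g.
chi(H_23) = 1 - 23 = -22

-22


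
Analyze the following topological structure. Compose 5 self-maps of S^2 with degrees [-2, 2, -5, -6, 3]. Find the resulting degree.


Degree is multiplicative: deg(composition) = product of degrees.
= (-2) * (2) * (-5) * (-6) * (3) = -360

-360


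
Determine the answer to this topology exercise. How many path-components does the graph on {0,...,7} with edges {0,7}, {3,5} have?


Run DFS/union-find over 8 vertices.
V = 8, E = 2.
Number of components = 6

6


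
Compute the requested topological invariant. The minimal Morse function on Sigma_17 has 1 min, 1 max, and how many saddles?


A perfect Morse function has m_k = b_k.
For Sigma_17: b_0=1, b_1=2g=34, b_2=1.
Saddles m_1 = 2g = 34

34


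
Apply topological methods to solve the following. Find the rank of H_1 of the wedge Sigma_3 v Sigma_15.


For a wedge: H_1(A v B) = H_1(A) + H_1(B).
b_1(Sigma_3) = 6, b_1(Sigma_15) = 30.
b_1 = 6 + 30 = 36

36


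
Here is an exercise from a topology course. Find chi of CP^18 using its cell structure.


CP^18 has one cell in each even dimension 0, 2, ..., 2*18 (18+1 cells total).
All cells are even-dimensional, so chi = number of cells.
chi = 18 + 1 = 19

19


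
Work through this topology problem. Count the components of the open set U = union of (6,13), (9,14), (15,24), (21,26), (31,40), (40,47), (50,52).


Sort and merge overlapping open intervals.
Merged: (6,14), (15,26), (31,40), (40,47), (50,52).
Number of components = 5

5


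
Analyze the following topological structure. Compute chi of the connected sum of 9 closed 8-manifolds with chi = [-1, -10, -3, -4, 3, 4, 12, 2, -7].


For n-manifolds: chi(A#B) = chi(A) + chi(B) - chi(S^8).
chi(S^8) = 1 + (-1)^8 = 2.
chi(#) = (sum chi_i) - (9-1)*chi(S^8) = -4 - 8*2 = -20

-20


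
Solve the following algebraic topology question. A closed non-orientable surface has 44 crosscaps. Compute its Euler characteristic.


For a non-orientable closed surface with k crosscaps: chi = 2 - k.
Here k = 44.
chi = 2 - 44 = -42

-42


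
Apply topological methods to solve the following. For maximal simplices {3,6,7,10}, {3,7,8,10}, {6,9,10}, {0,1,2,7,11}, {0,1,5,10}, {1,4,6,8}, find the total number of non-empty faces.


Each maximal simplex on m vertices has 2^m - 1 nonempty faces.
Take the union (dedupe shared faces).
Total distinct faces = 80

80


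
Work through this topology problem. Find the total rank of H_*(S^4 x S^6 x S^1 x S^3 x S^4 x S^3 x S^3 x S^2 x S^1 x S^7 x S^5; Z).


Total Betti number is multiplicative under products.
Each S^d (d>=1) has total Betti number 2.
There are 11 sphere factors.
Total = 2^11 = 2048

2048


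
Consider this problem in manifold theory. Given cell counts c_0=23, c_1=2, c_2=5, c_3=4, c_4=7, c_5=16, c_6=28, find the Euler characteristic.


chi = sum_k (-1)^k c_k.
= (-1)^0*23 + (-1)^1*2 + (-1)^2*5 + (-1)^3*4 + (-1)^4*7 + (-1)^5*16 + (-1)^6*28
= (23) + (-2) + (5) + (-4) + (7) + (-16) + (28)
= 41

41


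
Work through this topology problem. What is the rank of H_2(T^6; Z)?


By the Kunneth formula, b_k(T^n) = C(n,k).
b_2(T^6) = C(6,2).
C(6,2) = 6!/(2!*4!) = 15

15


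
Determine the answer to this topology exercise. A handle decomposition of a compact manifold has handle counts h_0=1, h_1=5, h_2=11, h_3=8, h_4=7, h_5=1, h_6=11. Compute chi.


Handles of index k contribute (-1)^k to chi (same as CW cells).
chi = (1) + (-5) + (11) + (-8) + (7) + (-1) + (11) = 16

16


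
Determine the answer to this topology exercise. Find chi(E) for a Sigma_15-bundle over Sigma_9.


For a fiber bundle F -> E -> B (with CW structure): chi(E) = chi(B) * chi(F).
chi(Sigma_9) = -16, chi(Sigma_15) = -28.
chi(E) = (-16) * (-28) = 448

448


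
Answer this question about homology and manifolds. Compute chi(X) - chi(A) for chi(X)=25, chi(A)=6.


Relative Euler characteristic: chi(X, A) = chi(X) - chi(A).
= 25 - (6) = 19

19


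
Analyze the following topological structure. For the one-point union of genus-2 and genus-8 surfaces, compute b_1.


For a wedge: H_1(A v B) = H_1(A) + H_1(B).
b_1(Sigma_2) = 4, b_1(Sigma_8) = 16.
b_1 = 4 + 16 = 20

20


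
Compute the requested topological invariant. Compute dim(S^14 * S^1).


Join of spheres: S^m * S^n = S^{m+n+1}.
dim = 14 + 1 + 1 = 16

16


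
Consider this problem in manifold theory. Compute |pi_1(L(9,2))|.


pi_1(L(p,q)) = Z/pZ for any q coprime to p.
|pi_1(L(9,2))| = 9

9


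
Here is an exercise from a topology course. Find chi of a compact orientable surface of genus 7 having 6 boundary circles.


For a compact orientable surface with genus g and b boundary components: chi = 2 - 2g - b.
chi = 2 - 2*7 - 6 = 2 - 14 - 6 = -18

-18


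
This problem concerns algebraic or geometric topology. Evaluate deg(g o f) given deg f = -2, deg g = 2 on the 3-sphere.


Degree is multiplicative under composition: deg(g o f) = deg(g) * deg(f).
= 2 * -2 = -4

-4


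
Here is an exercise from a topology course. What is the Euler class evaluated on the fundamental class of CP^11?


For any closed oriented manifold, <e(TM),[M]> = chi(M).
chi(CP^11) = 11+1 = 12

12


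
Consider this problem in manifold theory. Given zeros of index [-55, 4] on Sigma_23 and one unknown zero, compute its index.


Poincare-Hopf: sum of indices = chi(M).
chi(Sigma_23) = 2 - 2*23 = -44.
Sum of known indices = -51.
x = chi - (sum known) = -44 - (-51) = 7

7


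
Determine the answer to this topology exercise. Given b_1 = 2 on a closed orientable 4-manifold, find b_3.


Poincare duality for closed orientable n-manifolds: b_k = b_{n-k}.
Here n = 4, so b_3 = b_1 = 2

2


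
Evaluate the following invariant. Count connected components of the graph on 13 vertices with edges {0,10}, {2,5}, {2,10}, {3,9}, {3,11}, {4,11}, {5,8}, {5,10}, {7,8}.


Run DFS/union-find over 13 vertices.
V = 13, E = 9.
Number of components = 5

5


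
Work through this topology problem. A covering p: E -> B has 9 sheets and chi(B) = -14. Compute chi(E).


For a finite covering: chi(E) = (number of sheets) * chi(B).
chi(E) = 9 * (-14) = -126

-126


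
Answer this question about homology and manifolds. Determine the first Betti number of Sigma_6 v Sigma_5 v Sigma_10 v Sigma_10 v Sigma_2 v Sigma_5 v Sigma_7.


For a wedge X v Y: reduced H_k(X v Y) = H_k(X) + H_k(Y).
Each Sigma_g contributes b_1 = 2g.
b_1 = 12 + 10 + 20 + 20 + 4 + 10 + 14 = 90

90


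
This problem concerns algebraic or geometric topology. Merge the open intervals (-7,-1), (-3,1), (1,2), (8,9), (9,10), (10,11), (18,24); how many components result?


Sort and merge overlapping open intervals.
Merged: (-7,1), (1,2), (8,9), (9,10), (10,11), (18,24).
Number of components = 6

6


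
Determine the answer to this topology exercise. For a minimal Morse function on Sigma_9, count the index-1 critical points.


A perfect Morse function has m_k = b_k.
For Sigma_9: b_0=1, b_1=2g=18, b_2=1.
Saddles m_1 = 2g = 18

18


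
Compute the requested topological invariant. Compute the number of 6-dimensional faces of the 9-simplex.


Delta^9 has 9+1 vertices. A 6-face is a choice of 6+1 vertices.
f_6 = C(9+1, 6+1) = C(10,7) = 120

120


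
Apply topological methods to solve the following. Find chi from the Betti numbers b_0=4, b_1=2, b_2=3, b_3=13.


chi = sum_k (-1)^k b_k.
= (4) + (-2) + (3) + (-13)
= -8

-8


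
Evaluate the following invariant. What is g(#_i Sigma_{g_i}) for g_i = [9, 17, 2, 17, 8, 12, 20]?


Genus is additive under connected sum of orientable surfaces.
g = 9 + 17 + 2 + 17 + 8 + 12 + 20 = 85

85


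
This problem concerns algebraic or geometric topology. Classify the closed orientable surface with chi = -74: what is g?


chi = 2 - 2g for closed orientable surfaces.
-74 = 2 - 2g
2g = 2 - (-74) = 76
g = 38

38


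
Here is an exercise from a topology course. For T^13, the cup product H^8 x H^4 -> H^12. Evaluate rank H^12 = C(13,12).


Cup product: H^p x H^q -> H^{p+q}; here p+q = 8+4 = 12.
rank H^k(T^n) = C(n,k).
C(13,12) = 13

13


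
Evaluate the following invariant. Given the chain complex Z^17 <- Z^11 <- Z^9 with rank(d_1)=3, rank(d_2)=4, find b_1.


rank H_k = rank(ker d_k) - rank(im d_{k+1}).
rank(ker d_1) = rank(C_1) - rank(d_1) = 11 - 3 = 8.
rank(im d_{1+1}) = 4.
rank H_1 = 8 - 4 = 4

4


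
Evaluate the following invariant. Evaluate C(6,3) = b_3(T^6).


By the Kunneth formula, b_k(T^n) = C(n,k).
b_3(T^6) = C(6,3).
C(6,3) = 6!/(3!*3!) = 20

20


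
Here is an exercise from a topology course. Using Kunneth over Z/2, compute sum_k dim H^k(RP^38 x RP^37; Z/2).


dim H^*(RP^n; Z/2) = n+1 (one Z/2 in each degree 0..n).
Total Betti number is multiplicative.
Total = (38+1) * (37+1) = 39 * 38 = 1482

1482


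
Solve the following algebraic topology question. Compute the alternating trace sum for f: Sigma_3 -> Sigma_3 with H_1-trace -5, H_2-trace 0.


L(f) = tr(f_0*) - tr(f_1*) + tr(f_2*).
= 1 - (-5) + (0)
= 6

6


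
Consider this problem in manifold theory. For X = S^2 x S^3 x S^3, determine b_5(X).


Each S^d has Poincare polynomial 1 + t^d.
The product S^2 x S^3 x S^3 has Poincare polynomial prod(1+t^d_i).
Expanding: b_0=1, b_2=1, b_3=2, b_5=2, b_6=1, b_8=1.
b_5 = 2

2


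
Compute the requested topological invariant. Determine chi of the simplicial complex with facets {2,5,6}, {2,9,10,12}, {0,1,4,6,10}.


Enumerate all faces; f-vector: f_0=9, f_1=19, f_2=15, f_3=6, f_4=1.
chi = sum (-1)^k f_k = 0

0


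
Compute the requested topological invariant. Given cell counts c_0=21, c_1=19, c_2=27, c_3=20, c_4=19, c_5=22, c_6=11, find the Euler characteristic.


chi = sum_k (-1)^k c_k.
= (-1)^0*21 + (-1)^1*19 + (-1)^2*27 + (-1)^3*20 + (-1)^4*19 + (-1)^5*22 + (-1)^6*11
= (21) + (-19) + (27) + (-20) + (19) + (-22) + (11)
= 17

17


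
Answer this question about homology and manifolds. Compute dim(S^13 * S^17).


Join of spheres: S^m * S^n = S^{m+n+1}.
dim = 13 + 17 + 1 = 31

31


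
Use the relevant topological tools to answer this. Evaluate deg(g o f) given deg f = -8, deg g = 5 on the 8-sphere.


Degree is multiplicative under composition: deg(g o f) = deg(g) * deg(f).
= 5 * -8 = -40

-40


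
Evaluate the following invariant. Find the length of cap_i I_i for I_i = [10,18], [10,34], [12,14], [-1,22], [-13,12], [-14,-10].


Intersection = [max(a_i), min(b_i)] = [12, -10].
Since 12 > -10, the intersection is empty.
Length = 0

0


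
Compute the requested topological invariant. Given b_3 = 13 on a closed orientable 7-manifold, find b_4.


Poincare duality for closed orientable n-manifolds: b_k = b_{n-k}.
Here n = 7, so b_4 = b_3 = 13

13


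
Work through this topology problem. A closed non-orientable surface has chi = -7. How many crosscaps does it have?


chi = 2 - k for closed non-orientable surfaces with k crosscaps.
-7 = 2 - k
k = 2 - (-7) = 9

9


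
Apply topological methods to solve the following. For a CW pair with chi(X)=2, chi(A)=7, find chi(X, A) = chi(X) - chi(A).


Relative Euler characteristic: chi(X, A) = chi(X) - chi(A).
= 2 - (7) = -5

-5


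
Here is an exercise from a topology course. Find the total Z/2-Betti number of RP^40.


H^k(RP^40; Z/2) = Z/2 for each 0 <= k <= 40.
Total dimension = 40 + 1 = 41

41


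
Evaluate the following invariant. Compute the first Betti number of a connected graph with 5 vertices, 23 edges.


For a connected graph: rank(pi_1) = b_1 = E - V + 1 = 1 - chi.
chi = V - E = 5 - 23 = -18.
rank = 1 - (-18) = 23 - 5 + 1 = 19

19


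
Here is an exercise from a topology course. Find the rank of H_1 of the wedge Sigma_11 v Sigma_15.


For a wedge: H_1(A v B) = H_1(A) + H_1(B).
b_1(Sigma_11) = 22, b_1(Sigma_15) = 30.
b_1 = 22 + 30 = 52

52


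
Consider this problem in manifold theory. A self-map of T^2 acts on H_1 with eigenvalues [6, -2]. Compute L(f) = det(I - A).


For a torus self-map: L(f) = det(I - A) where A acts on H_1.
L(f) = (1-6) * (1--2) = -5 * 3 = -15

-15


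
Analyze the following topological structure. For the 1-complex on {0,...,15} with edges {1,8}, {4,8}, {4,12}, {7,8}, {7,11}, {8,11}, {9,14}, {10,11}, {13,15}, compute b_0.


Run DFS/union-find over 16 vertices.
V = 16, E = 9.
Number of components = 8

8


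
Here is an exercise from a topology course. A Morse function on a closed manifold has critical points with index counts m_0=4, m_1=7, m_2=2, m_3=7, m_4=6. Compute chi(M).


Morse theory: chi(M) = sum_k (-1)^k m_k where m_k = #(index-k critical points).
= (4) + (-7) + (2) + (-7) + (6) = -2

-2


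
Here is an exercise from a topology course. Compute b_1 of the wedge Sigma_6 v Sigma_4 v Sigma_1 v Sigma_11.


For a wedge X v Y: reduced H_k(X v Y) = H_k(X) + H_k(Y).
Each Sigma_g contributes b_1 = 2g.
b_1 = 12 + 8 + 2 + 22 = 44

44


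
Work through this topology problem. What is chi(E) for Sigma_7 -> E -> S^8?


chi(S^8) = 2 (n even), chi(Sigma_7) = 2 - 2*7 = -12.
chi(E) = 2 * (-12) = -24

-24


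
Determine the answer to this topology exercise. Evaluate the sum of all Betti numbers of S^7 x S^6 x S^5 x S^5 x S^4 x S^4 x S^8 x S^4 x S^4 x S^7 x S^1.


Total Betti number is multiplicative under products.
Each S^d (d>=1) has total Betti number 2.
There are 11 sphere factors.
Total = 2^11 = 2048

2048


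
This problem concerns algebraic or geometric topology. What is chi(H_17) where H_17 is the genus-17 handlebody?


A genus-g handlebody deformation retracts to a wedge of g circles.
chi(vee_g S^1) = 1 - g.
chi(H_17) = 1 - 17 = -16

-16


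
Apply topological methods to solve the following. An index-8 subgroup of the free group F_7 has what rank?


Nielsen-Schreier: an index-n subgroup of F_r is free of rank 1 + n(r-1).
Equivalently: chi(cover) = n*chi(base); chi(vee_r S^1) = 1 - 7 = -6.
chi(E) = 8*(-6) = -48; rank = 1 - chi(E) = 1 - (-48) = 49.
rank = 1 + 8*(7-1) = 1 + 48 = 49

49


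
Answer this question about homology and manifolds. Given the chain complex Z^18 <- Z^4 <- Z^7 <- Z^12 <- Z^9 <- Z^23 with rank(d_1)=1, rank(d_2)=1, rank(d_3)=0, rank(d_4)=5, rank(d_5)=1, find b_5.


rank H_k = rank(ker d_k) - rank(im d_{k+1}).
rank(ker d_5) = rank(C_5) - rank(d_5) = 23 - 1 = 22.
rank(im d_{5+1}) = 0.
rank H_5 = 22 - 0 = 22

22


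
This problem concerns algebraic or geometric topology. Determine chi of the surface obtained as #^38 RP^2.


For a non-orientable closed surface with k crosscaps: chi = 2 - k.
Here k = 38.
chi = 2 - 38 = -36

-36


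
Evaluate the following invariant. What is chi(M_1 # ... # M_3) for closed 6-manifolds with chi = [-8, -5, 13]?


For n-manifolds: chi(A#B) = chi(A) + chi(B) - chi(S^6).
chi(S^6) = 1 + (-1)^6 = 2.
chi(#) = (sum chi_i) - (3-1)*chi(S^6) = 0 - 2*2 = -4

-4


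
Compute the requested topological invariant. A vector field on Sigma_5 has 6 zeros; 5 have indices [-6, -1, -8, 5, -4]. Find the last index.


Poincare-Hopf: sum of indices = chi(M).
chi(Sigma_5) = 2 - 2*5 = -8.
Sum of known indices = -14.
x = chi - (sum known) = -8 - (-14) = 6

6


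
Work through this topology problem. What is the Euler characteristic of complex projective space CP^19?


CP^19 has one cell in each even dimension 0, 2, ..., 2*19 (19+1 cells total).
All cells are even-dimensional, so chi = number of cells.
chi = 19 + 1 = 20

20


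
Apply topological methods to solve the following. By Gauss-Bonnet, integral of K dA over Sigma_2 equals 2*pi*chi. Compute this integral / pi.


Gauss-Bonnet: integral K dA = 2*pi*chi(M).
chi(Sigma_2) = 2 - 2*2 = -2.
(integral K dA)/pi = 2*chi = 2*(-2) = -4

-4


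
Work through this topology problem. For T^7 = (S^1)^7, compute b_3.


By the Kunneth formula, b_k(T^n) = C(n,k).
b_3(T^7) = C(7,3).
C(7,3) = 7!/(3!*4!) = 35

35


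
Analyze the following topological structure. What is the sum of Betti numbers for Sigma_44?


For Sigma_44: b_0 = 1, b_1 = 2g = 88, b_2 = 1.
Total = 1 + 88 + 1 = 90

90


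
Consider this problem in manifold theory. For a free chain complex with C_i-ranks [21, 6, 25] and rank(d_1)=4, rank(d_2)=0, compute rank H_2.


rank H_k = rank(ker d_k) - rank(im d_{k+1}).
rank(ker d_2) = rank(C_2) - rank(d_2) = 25 - 0 = 25.
rank(im d_{2+1}) = 0.
rank H_2 = 25 - 0 = 25

25


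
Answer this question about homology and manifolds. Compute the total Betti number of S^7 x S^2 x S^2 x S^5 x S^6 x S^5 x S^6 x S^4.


Total Betti number is multiplicative under products.
Each S^d (d>=1) has total Betti number 2.
There are 8 sphere factors.
Total = 2^8 = 256

256


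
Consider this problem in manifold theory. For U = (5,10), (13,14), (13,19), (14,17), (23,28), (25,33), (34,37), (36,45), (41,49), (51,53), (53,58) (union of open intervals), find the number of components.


Sort and merge overlapping open intervals.
Merged: (5,10), (13,19), (23,33), (34,49), (51,53), (53,58).
Number of components = 6

6


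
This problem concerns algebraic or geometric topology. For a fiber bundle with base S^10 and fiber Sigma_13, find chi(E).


chi(S^10) = 2 (n even), chi(Sigma_13) = 2 - 2*13 = -24.
chi(E) = 2 * (-24) = -48

-48


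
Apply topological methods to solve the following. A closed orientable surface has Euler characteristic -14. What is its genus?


chi = 2 - 2g for closed orientable surfaces.
-14 = 2 - 2g
2g = 2 - (-14) = 16
g = 8

8


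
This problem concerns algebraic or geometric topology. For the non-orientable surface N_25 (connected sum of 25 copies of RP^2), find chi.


For a non-orientable closed surface with k crosscaps: chi = 2 - k.
Here k = 25.
chi = 2 - 25 = -23

-23


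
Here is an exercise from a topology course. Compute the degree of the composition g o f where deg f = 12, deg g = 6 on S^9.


Degree is multiplicative under composition: deg(g o f) = deg(g) * deg(f).
= 6 * 12 = 72

72


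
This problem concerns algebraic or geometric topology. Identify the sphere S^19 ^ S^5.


S^m ^ S^n = S^{m+n}.
k = 19 + 5 = 24

24


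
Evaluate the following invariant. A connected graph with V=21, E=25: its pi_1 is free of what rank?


For a connected graph: rank(pi_1) = b_1 = E - V + 1 = 1 - chi.
chi = V - E = 21 - 25 = -4.
rank = 1 - (-4) = 25 - 21 + 1 = 5

5


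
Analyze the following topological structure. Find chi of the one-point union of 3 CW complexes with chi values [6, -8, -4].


chi(A v B) = chi(A) + chi(B) - 1 (one point identified).
For 3 spaces: chi = (sum chi_i) - (3 - 1).
sum = -6; chi = -6 - 2 = -8

-8


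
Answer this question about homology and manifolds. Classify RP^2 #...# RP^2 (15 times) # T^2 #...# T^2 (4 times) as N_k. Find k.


Since a >= 1, the sum is non-orientable; each T^2 can be replaced by RP^2 # RP^2 (since T^2#RP^2 = 3RP^2).
Total crosscaps k = 15 + 2*4 = 23.
Check via chi: chi = 15*1 + 4*0 - (15+4-1)*2 = -21 = 2 - k = -21. Consistent.

23


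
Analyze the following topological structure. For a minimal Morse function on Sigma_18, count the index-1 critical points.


A perfect Morse function has m_k = b_k.
For Sigma_18: b_0=1, b_1=2g=36, b_2=1.
Saddles m_1 = 2g = 36

36


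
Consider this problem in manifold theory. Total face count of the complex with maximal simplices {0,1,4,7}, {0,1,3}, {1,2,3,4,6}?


Each maximal simplex on m vertices has 2^m - 1 nonempty faces.
Take the union (dedupe shared faces).
Total distinct faces = 45

45


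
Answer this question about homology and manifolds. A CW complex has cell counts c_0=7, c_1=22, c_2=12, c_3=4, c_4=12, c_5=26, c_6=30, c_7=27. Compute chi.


chi = sum_k (-1)^k c_k.
= (-1)^0*7 + (-1)^1*22 + (-1)^2*12 + (-1)^3*4 + (-1)^4*12 + (-1)^5*26 + (-1)^6*30 + (-1)^7*27
= (7) + (-22) + (12) + (-4) + (12) + (-26) + (30) + (-27)
= -18

-18


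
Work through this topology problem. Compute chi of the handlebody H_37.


A genus-g handlebody deformation retracts to a wedge of g circles.
chi(vee_g S^1) = 1 - g.
chi(H_37) = 1 - 37 = -36

-36


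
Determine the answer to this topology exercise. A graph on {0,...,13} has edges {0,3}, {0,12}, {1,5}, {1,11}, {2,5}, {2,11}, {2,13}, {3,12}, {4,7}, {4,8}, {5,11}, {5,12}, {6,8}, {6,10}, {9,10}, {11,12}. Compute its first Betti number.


b_1 = E - V + (number of components).
E = 16, V = 14, components = 2.
b_1 = 16 - 14 + 2 = 4

4


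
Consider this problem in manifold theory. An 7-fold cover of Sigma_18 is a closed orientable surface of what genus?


For an n-sheeted cover: chi(E) = n * chi(B).
chi(Sigma_18) = 2 - 2*18 = -34.
chi(E) = 7 * (-34) = -238.
genus(E) = (2 - chi(E))/2 = (2 - (-238))/2 = 240/2 = 120

120


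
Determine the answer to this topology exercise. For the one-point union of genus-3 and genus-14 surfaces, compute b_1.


For a wedge: H_1(A v B) = H_1(A) + H_1(B).
b_1(Sigma_3) = 6, b_1(Sigma_14) = 28.
b_1 = 6 + 28 = 34

34


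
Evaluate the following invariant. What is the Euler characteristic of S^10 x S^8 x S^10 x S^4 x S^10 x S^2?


chi is multiplicative: chi(X x Y) = chi(X) chi(Y).
Each even-dim sphere has chi = 2. There are 6 factors.
chi = 2^6 = 64

64


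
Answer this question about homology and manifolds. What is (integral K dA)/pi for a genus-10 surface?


Gauss-Bonnet: integral K dA = 2*pi*chi(M).
chi(Sigma_10) = 2 - 2*10 = -18.
(integral K dA)/pi = 2*chi = 2*(-18) = -36

-36


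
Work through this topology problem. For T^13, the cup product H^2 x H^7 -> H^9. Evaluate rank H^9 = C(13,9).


Cup product: H^p x H^q -> H^{p+q}; here p+q = 2+7 = 9.
rank H^k(T^n) = C(n,k).
C(13,9) = 715

715


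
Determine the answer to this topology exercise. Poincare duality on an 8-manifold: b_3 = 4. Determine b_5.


Poincare duality for closed orientable n-manifolds: b_k = b_{n-k}.
Here n = 8, so b_5 = b_3 = 4

4


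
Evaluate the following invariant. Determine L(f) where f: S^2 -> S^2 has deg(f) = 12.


On S^2: L(f) = tr(f_0*) + (-1)^2 tr(f_2*) = 1 + (-1)^2 * deg(f).
L(f) = 1 + (-1)^2 * 12 = 1 + 12 = 13

13


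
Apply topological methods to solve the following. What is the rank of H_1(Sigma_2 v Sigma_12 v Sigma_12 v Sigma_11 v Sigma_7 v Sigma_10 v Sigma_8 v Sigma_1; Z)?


For a wedge X v Y: reduced H_k(X v Y) = H_k(X) + H_k(Y).
Each Sigma_g contributes b_1 = 2g.
b_1 = 4 + 24 + 24 + 22 + 14 + 20 + 16 + 2 = 126

126


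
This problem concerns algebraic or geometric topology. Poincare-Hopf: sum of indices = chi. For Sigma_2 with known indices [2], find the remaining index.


Poincare-Hopf: sum of indices = chi(M).
chi(Sigma_2) = 2 - 2*2 = -2.
Sum of known indices = 2.
x = chi - (sum known) = -2 - (2) = -4

-4


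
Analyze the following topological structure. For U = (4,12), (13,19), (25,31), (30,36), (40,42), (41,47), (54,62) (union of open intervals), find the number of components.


Sort and merge overlapping open intervals.
Merged: (4,12), (13,19), (25,36), (40,47), (54,62).
Number of components = 5

5


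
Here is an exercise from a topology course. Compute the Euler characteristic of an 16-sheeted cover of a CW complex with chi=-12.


For a finite covering: chi(E) = (number of sheets) * chi(B).
chi(E) = 16 * (-12) = -192

-192


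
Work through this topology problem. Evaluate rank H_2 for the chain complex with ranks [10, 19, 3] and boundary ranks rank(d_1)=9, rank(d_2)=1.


rank H_k = rank(ker d_k) - rank(im d_{k+1}).
rank(ker d_2) = rank(C_2) - rank(d_2) = 3 - 1 = 2.
rank(im d_{2+1}) = 0.
rank H_2 = 2 - 0 = 2

2


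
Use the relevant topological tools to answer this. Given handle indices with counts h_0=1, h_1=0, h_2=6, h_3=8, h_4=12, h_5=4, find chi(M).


Handles of index k contribute (-1)^k to chi (same as CW cells).
chi = (1) + (0) + (6) + (-8) + (12) + (-4) = 7

7
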